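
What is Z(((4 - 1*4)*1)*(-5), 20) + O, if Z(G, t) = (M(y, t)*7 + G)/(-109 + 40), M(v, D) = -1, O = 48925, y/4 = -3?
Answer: 3375832/69 ≈ 48925.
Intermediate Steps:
y = -12 (y = 4*(-3) = -12)
Z(G, t) = 7/69 - G/69 (Z(G, t) = (-1*7 + G)/(-109 + 40) = (-7 + G)/(-69) = (-7 + G)*(-1/69) = 7/69 - G/69)
Z(((4 - 1*4)*1)*(-5), 20) + O = (7/69 - (4 - 1*4)*1*(-5)/69) + 48925 = (7/69 - (4 - 4)*1*(-5)/69) + 48925 = (7/69 - 0*1*(-5)/69) + 48925 = (7/69 - 0*(-5)) + 48925 = (7/69 - 1/69*0) + 48925 = (7/69 + 0) + 48925 = 7/69 + 48925 = 3375832/69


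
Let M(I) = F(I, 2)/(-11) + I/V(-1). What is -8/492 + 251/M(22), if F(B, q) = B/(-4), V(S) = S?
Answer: -61832/5289 ≈ -11.691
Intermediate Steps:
F(B, q) = -B/4 (F(B, q) = B*(-¼) = -B/4)
M(I) = -43*I/44 (M(I) = -I/4/(-11) + I/(-1) = -I/4*(-1/11) + I*(-1) = I/44 - I = -43*I/44)
-8/492 + 251/M(22) = -8/492 + 251/((-43/44*22)) = -8*1/492 + 251/(-43/2) = -2/123 + 251*(-2/43) = -2/123 - 502/43 = -61832/5289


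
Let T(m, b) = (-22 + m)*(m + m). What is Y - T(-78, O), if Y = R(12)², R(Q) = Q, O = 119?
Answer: -15456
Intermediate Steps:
T(m, b) = 2*m*(-22 + m) (T(m, b) = (-22 + m)*(2*m) = 2*m*(-22 + m))
Y = 144 (Y = 12² = 144)
Y - T(-78, O) = 144 - 2*(-78)*(-22 - 78) = 144 - 2*(-78)*(-100) = 144 - 1*15600 = 144 - 15600 = -15456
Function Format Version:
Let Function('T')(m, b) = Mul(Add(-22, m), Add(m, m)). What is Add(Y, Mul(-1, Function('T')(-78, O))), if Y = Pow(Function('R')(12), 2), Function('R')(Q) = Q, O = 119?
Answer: -15456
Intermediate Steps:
Function('T')(m, b) = Mul(2, m, Add(-22, m)) (Function('T')(m, b) = Mul(Add(-22, m), Mul(2, m)) = Mul(2, m, Add(-22, m)))
Y = 144 (Y = Pow(12, 2) = 144)
Add(Y, Mul(-1, Function('T')(-78, O))) = Add(144, Mul(-1, Mul(2, -78, Add(-22, -78)))) = Add(144, Mul(-1, Mul(2, -78, -100))) = Add(144, Mul(-1, 15600)) = Add(144, -15600) = -15456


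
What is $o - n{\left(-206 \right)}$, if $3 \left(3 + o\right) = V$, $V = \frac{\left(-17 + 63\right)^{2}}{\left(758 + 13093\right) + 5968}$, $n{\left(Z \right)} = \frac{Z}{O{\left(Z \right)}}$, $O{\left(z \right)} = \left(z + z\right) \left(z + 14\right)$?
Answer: $- \frac{7513607}{2536832} \approx -2.9618$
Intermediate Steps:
$O{\left(z \right)} = 2 z \left(14 + z\right)$
$n{\left(Z \right)} = \frac{1}{2 \left(14 + Z\right)}$ ($n{\left(Z \right)} = \frac{Z}{2 Z \left(14 + Z\right)} = Z \frac{1}{2 Z \left(14 + Z\right)} = \frac{1}{2 \left(14 + Z\right)}$)
$V = \frac{2116}{19819}$ ($V = \frac{46^{2}}{13851 + 5968} = \frac{2116}{19819} \approx 0.10677$)
$o = - \frac{176255}{59457}$ ($o = -3 + \frac{1}{3} \cdot \frac{2116}{19819} = -3 + \frac{2116}{59457} = - \frac{176255}{59457} \approx -2.9644$)
$o - n{\left(-206 \right)} = - \frac{176255}{59457} - \frac{1}{2 \left(14 - 206\right)} = - \frac{176255}{59457} - \frac{1}{2 \left(-192\right)} = - \frac{176255}{59457} - \frac{1}{2} \left(- \frac{1}{192}\right) = - \frac{176255}{59457} - - \frac{1}{384} = - \frac{176255}{59457} + \frac{1}{384} = - \frac{7513607}{2536832}$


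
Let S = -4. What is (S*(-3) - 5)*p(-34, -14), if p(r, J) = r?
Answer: -238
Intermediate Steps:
(S*(-3) - 5)*p(-34, -14) = (-4*(-3) - 5)*(-34) = (12 - 5)*(-34) = 7*(-34) = -238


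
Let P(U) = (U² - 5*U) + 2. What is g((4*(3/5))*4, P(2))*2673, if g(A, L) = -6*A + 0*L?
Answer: -769824/5 ≈ -1.5396e+5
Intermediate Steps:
P(U) = 2 + U² - 5*U
g(A, L) = -6*A (g(A, L) = -6*A + 0 = -6*A)
g((4*(3/5))*4, P(2))*2673 = -6*4*(3/5)*4*2673 = -6*4*(3*(⅕))*4*2673 = -6*4*(⅗)*4*2673 = -72*4/5*2673 = -6*48/5*2673 = -288/5*2673 = -769824/5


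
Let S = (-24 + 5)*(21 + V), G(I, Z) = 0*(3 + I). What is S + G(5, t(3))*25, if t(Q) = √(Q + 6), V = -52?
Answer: 589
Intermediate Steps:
t(Q) = √(6 + Q)
G(I, Z) = 0
S = 589 (S = (-24 + 5)*(21 - 52) = -19*(-31) = 589)
S + G(5, t(3))*25 = 589 + 0*25 = 589 + 0 = 589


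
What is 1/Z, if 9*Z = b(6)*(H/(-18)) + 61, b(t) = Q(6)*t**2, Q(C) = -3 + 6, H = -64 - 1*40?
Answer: 9/685 ≈ 0.013139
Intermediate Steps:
H = -104 (H = -64 - 40 = -104)
Q(C) = 3
b(t) = 3*t**2
Z = 685/9 (Z = ((3*6**2)*(-104/(-18)) + 61)/9 = ((3*36)*(-104*(-1/18)) + 61)/9 = (108*(52/9) + 61)/9 = (624 + 61)/9 = (1/9)*685 = 685/9 ≈ 76.111)
1/Z = 1/(685/9) = 9/685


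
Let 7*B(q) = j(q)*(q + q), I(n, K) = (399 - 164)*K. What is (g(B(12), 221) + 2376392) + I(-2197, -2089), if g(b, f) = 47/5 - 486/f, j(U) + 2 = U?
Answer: 2083460042/1105 ≈ 1.8855e+6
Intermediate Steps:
j(U) = -2 + U
I(n, K) = 235*K
B(q) = 2*q*(-2 + q)/7 (B(q) = ((-2 + q)*(q + q))/7 = ((-2 + q)*(2*q))/7 = (2*q*(-2 + q))/7 = 2*q*(-2 + q)/7)
g(b, f) = 47/5 - 486/f (g(b, f) = 47*(1/5) - 486/f = 47/5 - 486/f)
(g(B(12), 221) + 2376392) + I(-2197, -2089) = ((47/5 - 486/221) + 2376392) + 235*(-2089) = ((47/5 - 486*1/221) + 2376392) - 490915 = ((47/5 - 486/221) + 2376392) - 490915 = (7957/1105 + 2376392) - 490915 = 2625921117/1105 - 490915 = 2083460042/1105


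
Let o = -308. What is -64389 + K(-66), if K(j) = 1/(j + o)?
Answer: -24081487/374 ≈ -64389.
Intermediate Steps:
K(j) = 1/(-308 + j) (K(j) = 1/(j - 308) = 1/(-308 + j))
-64389 + K(-66) = -64389 + 1/(-308 - 66) = -64389 + 1/(-374) = -64389 - 1/374 = -24081487/374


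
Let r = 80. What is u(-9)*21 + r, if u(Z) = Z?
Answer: -109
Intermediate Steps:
u(-9)*21 + r = -9*21 + 80 = -189 + 80 = -109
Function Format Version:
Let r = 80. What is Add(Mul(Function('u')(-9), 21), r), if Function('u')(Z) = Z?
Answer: -109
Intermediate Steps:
Add(Mul(Function('u')(-9), 21), r) = Add(Mul(-9, 21), 80) = Add(-189, 80) = -109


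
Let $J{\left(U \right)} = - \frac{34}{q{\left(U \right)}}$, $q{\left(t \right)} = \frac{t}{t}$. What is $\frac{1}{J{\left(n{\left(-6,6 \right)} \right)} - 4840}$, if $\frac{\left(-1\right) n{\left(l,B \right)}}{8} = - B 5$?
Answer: $- \frac{1}{4874} \approx -0.00020517$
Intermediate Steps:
$q{\left(t \right)} = 1$
$n{\left(l,B \right)} = 40 B$ ($n{\left(l,B \right)} = - 8 \left(- B 5\right) = - 8 \left(- 5 B\right) = 40 B$)
$J{\left(U \right)} = -34$ ($J{\left(U \right)} = - \frac{34}{1} = \left(-34\right) 1 = -34$)
$\frac{1}{J{\left(n{\left(-6,6 \right)} \right)} - 4840} = \frac{1}{-34 - 4840} = \frac{1}{-4874} = - \frac{1}{4874}$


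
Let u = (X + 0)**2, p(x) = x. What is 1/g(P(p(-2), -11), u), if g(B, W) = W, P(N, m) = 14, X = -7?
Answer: 1/49 ≈ 0.020408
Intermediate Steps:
u = 49 (u = (-7 + 0)**2 = (-7)**2 = 49)
1/g(P(p(-2), -11), u) = 1/49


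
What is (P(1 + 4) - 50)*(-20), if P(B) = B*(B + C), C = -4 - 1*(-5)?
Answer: 400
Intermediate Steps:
C = 1 (C = -4 + 5 = 1)
P(B) = B*(1 + B) (P(B) = B*(B + 1) = B*(1 + B))
(P(1 + 4) - 50)*(-20) = ((1 + 4)*(1 + (1 + 4)) - 50)*(-20) = (5*(1 + 5) - 50)*(-20) = (5*6 - 50)*(-20) = (30 - 50)*(-20) = -20*(-20) = 400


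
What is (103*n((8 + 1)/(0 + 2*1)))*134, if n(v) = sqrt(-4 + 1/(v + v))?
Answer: 13802*I*sqrt(35)/3 ≈ 27218.0*I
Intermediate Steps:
n(v) = sqrt(-4 + 1/(2*v))
(103*n((8 + 1)/(0 + 2*1)))*134 = (103*(sqrt(-16 + 2/(((8 + 1)/(0 + 2*1))))/2))*134 = (103*(sqrt(-16 + 2/((9/(0 + 2))))/2))*134 = (103*(sqrt(-16 + 2/((9/2)))/2))*134 = (103*(sqrt(-16 + 2/((9*(1/2))))/2))*134 = (103*(sqrt(-16 + 2/(9/2))/2))*134 = (103*(sqrt(-16 + 2*(2/9))/2))*134 = (103*(sqrt(-16 + 4/9)/2))*134 = (103*(sqrt(-140/9)/2))*134 = (103*((2*I*sqrt(35)/3)/2))*134 = (103*(I*sqrt(35)/3))*134 = (103*I*sqrt(35)/3)*134 = 13802*I*sqrt(35)/3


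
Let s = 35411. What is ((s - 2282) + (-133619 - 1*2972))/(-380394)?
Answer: 51731/190197 ≈ 0.27199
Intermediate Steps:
((s - 2282) + (-133619 - 1*2972))/(-380394) = ((35411 - 2282) + (-133619 - 1*2972))/(-380394) = (33129 + (-133619 - 2972))*(-1/380394) = (33129 - 136591)*(-1/380394) = -103462*(-1/380394) = 51731/190197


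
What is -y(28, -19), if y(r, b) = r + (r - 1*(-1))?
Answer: -57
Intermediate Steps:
y(r, b) = 1 + 2*r (y(r, b) = r + (r + 1) = r + (1 + r) = 1 + 2*r)
-y(28, -19) = -(1 + 2*28) = -(1 + 56) = -1*57 = -57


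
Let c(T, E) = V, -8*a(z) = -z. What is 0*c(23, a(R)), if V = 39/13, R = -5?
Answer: 0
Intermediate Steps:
V = 3 (V = 39*(1/13) = 3)
a(z) = z/8 (a(z) = -(-1)*z/8 = z/8)
c(T, E) = 3
0*c(23, a(R)) = 0*3 = 0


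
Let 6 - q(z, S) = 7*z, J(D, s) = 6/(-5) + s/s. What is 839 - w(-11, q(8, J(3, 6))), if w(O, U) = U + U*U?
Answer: -1611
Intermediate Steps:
J(D, s) = -⅕ (J(D, s) = 6*(-⅕) + 1 = -6/5 + 1 = -⅕)
q(z, S) = 6 - 7*z
w(O, U) = U + U²
839 - w(-11, q(8, J(3, 6))) = 839 - (6 - 7*8)*(1 + (6 - 7*8)) = 839 - (6 - 56)*(1 + (6 - 56)) = 839 - (-50)*(1 - 50) = 839 - (-50)*(-49) = 839 - 1*2450 = 839 - 2450 = -1611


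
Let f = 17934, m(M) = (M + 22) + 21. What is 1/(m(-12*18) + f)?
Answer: 1/17761 ≈ 5.6303e-5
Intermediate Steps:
m(M) = 43 + M (m(M) = (22 + M) + 21 = 43 + M)
1/(m(-12*18) + f) = 1/((43 - 12*18) + 17934) = 1/((43 - 216) + 17934) = 1/(-173 + 17934) = 1/17761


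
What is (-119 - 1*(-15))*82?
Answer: -8528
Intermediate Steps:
(-119 - 1*(-15))*82 = (-119 + 15)*82 = -104*82 = -8528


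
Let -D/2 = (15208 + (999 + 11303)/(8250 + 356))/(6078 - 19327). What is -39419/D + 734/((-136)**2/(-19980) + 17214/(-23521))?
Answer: -224468551969549585231/12745317575544950 ≈ -17612.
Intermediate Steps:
D = 130892350/57010447 (D = -2*(15208 + (999 + 11303)/(8250 + 356))/(6078 - 19327) = -2*(15208 + 12302/8606)/(-13249) = -2*(15208 + 12302*(1/8606))*(-1)/13249 = -2*(15208 + 6151/4303)*(-1)/13249 = -130892350*(-1)/(4303*13249) = -2*(-65446175/57010447) = 130892350/57010447 ≈ 2.2959)
-39419/D + 734/((-136)**2/(-19980) + 17214/(-23521)) = -39419/130892350/57010447 + 734/((-136)**2/(-19980) + 17214/(-23521)) = -39419*57010447/130892350 + 734/(18496*(-1/19980) + 17214*(-1/23521)) = -2247294810293/130892350 + 734/(-4624/4995 - 17214/23521) = -2247294810293/130892350 + 734/(-194745034/117487395) = -2247294810293/130892350 + 734*(-117487395/194745034) = -2247294810293/130892350 - 43117873965/97372517 = -224468551969549585231/12745317575544950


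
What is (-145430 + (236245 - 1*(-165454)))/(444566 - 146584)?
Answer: 256269/297982 ≈ 0.86001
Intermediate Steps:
(-145430 + (236245 - 1*(-165454)))/(444566 - 146584) = (-145430 + (236245 + 165454))/297982 = (-145430 + 401699)*(1/297982) = 256269*(1/297982) = 256269/297982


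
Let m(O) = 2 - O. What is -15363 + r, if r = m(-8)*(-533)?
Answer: -20693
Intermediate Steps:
r = -5330 (r = (2 - 1*(-8))*(-533) = (2 + 8)*(-533) = 10*(-533) = -5330)
-15363 + r = -15363 - 5330 = -20693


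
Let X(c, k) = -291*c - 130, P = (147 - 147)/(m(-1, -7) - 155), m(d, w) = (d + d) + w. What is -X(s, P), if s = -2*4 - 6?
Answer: -3944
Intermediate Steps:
m(d, w) = w + 2*d (m(d, w) = 2*d + w = w + 2*d)
P = 0 (P = (147 - 147)/((-7 + 2*(-1)) - 155) = 0/((-7 - 2) - 155) = 0/(-9 - 155) = 0/(-164) = 0*(-1/164) = 0)
s = -14 (s = -8 - 6 = -14)
X(c, k) = -130 - 291*c
-X(s, P) = -(-130 - 291*(-14)) = -(-130 + 4074) = -1*3944 = -3944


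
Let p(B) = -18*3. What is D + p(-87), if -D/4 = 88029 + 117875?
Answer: -823670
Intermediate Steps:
D = -823616 (D = -4*(88029 + 117875) = -4*205904 = -823616)
p(B) = -54
D + p(-87) = -823616 - 54 = -823670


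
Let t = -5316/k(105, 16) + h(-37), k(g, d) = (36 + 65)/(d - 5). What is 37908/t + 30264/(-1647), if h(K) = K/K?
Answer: -2690847692/32047875 ≈ -83.963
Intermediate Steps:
k(g, d) = 101/(-5 + d)
h(K) = 1
t = -58375/101 (t = -5316/(101/(-5 + 16)) + 1 = -5316/(101/11) + 1 = -5316/(101*(1/11)) + 1 = -5316/101/11 + 1 = -5316*11/101 + 1 = -58476/101 + 1 = -58375/101 ≈ -577.97)
37908/t + 30264/(-1647) = 37908/(-58375/101) + 30264/(-1647) = 37908*(-101/58375) + 30264*(-1/1647) = -3828708/58375 - 10088/549 = -2690847692/32047875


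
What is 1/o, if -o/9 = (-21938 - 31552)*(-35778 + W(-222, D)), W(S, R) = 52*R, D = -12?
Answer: -1/17524286820 ≈ -5.7064e-11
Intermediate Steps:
o = -17524286820 (o = -9*(-21938 - 31552)*(-35778 + 52*(-12)) = -(-481410)*(-35778 - 624) = -(-481410)*(-36402) = -9*1947142980 = -17524286820)
1/o = 1/(-17524286820) = -1/17524286820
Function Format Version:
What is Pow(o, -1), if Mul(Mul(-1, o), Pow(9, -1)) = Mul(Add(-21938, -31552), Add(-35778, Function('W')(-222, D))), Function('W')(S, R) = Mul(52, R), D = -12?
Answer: Rational(-1, 17524286820) ≈ -5.7064e-11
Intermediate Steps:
o = -17524286820 (o = Mul(-9, Mul(Add(-21938, -31552), Add(-35778, Mul(52, -12)))) = Mul(-9, Mul(-53490, Add(-35778, -624))) = Mul(-9, Mul(-53490, -36402)) = Mul(-9, 1947142980) = -17524286820)
Pow(o, -1) = Pow(-17524286820, -1) = Rational(-1, 17524286820)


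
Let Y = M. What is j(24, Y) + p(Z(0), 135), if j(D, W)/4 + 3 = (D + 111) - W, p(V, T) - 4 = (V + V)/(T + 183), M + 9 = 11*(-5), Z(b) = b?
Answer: 788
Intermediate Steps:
M = -64 (M = -9 + 11*(-5) = -9 - 55 = -64)
Y = -64
p(V, T) = 4 + 2*V/(183 + T) (p(V, T) = 4 + (V + V)/(T + 183) = 4 + (2*V)/(183 + T) = 4 + 2*V/(183 + T))
j(D, W) = 432 - 4*W + 4*D (j(D, W) = -12 + 4*((D + 111) - W) = -12 + 4*((111 + D) - W) = -12 + 4*(111 + D - W) = -12 + (444 - 4*W + 4*D) = 432 - 4*W + 4*D)
j(24, Y) + p(Z(0), 135) = (432 - 4*(-64) + 4*24) + 2*(366 + 0 + 2*135)/(183 + 135) = (432 + 256 + 96) + 2*(366 + 0 + 270)/318 = 784 + 2*(1/318)*636 = 784 + 4 = 788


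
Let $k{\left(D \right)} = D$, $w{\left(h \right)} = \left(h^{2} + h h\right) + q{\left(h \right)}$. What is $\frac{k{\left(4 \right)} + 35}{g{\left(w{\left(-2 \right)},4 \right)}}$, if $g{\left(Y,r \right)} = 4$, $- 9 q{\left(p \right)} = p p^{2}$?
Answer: $\frac{39}{4} \approx 9.75$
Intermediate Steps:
$q{\left(p \right)} = - \frac{p^{3}}{9}$ ($q{\left(p \right)} = - \frac{p p^{2}}{9} = - \frac{p^{3}}{9}$)
$w{\left(h \right)} = 2 h^{2} - \frac{h^{3}}{9}$ ($w{\left(h \right)} = \left(h^{2} + h h\right) - \frac{h^{3}}{9} = \left(h^{2} + h^{2}\right) - \frac{h^{3}}{9} = 2 h^{2} - \frac{h^{3}}{9}$)
$\frac{k{\left(4 \right)} + 35}{g{\left(w{\left(-2 \right)},4 \right)}} = \frac{4 + 35}{4} = 39 \cdot \frac{1}{4} = \frac{39}{4}$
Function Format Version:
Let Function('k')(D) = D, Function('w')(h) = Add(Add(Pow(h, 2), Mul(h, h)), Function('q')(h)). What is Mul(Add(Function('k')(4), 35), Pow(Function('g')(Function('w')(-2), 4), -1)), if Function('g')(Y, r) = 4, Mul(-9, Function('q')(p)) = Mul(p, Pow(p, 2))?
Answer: Rational(39, 4) ≈ 9.7500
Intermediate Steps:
Function('q')(p) = Mul(Rational(-1, 9), Pow(p, 3)) (Function('q')(p) = Mul(Rational(-1, 9), Mul(p, Pow(p, 2))) = Mul(Rational(-1, 9), Pow(p, 3)))
Function('w')(h) = Add(Mul(2, Pow(h, 2)), Mul(Rational(-1, 9), Pow(h, 3))) (Function('w')(h) = Add(Add(Pow(h, 2), Mul(h, h)), Mul(Rational(-1, 9), Pow(h, 3))) = Add(Add(Pow(h, 2), Pow(h, 2)), Mul(Rational(-1, 9), Pow(h, 3))) = Add(Mul(2, Pow(h, 2)), Mul(Rational(-1, 9), Pow(h, 3))))
Mul(Add(Function('k')(4), 35), Pow(Function('g')(Function('w')(-2), 4), -1)) = Mul(Add(4, 35), Pow(4, -1)) = Mul(39, Rational(1, 4)) = Rational(39, 4)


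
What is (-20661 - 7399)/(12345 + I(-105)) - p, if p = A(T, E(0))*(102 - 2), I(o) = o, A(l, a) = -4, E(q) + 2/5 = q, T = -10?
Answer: 243397/612 ≈ 397.71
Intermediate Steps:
E(q) = -⅖ + q
p = -400 (p = -4*(102 - 2) = -4*100 = -400)
(-20661 - 7399)/(12345 + I(-105)) - p = (-20661 - 7399)/(12345 - 105) - 1*(-400) = -28060/12240 + 400 = -28060*1/12240 + 400 = -1403/612 + 400 = 243397/612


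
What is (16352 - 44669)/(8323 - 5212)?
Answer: -9439/1037 ≈ -9.1022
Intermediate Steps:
(16352 - 44669)/(8323 - 5212) = -28317/3111 = -28317*1/3111 = -9439/1037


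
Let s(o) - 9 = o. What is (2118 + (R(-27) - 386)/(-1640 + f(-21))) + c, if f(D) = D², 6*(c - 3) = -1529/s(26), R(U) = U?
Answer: 532300049/251790 ≈ 2114.1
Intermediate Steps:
s(o) = 9 + o
c = -899/210 (c = 3 + (-1529/(9 + 26))/6 = 3 + (-1529/35)/6 = 3 + (-1529*1/35)/6 = 3 + (⅙)*(-1529/35) = 3 - 1529/210 = -899/210 ≈ -4.2810)
(2118 + (R(-27) - 386)/(-1640 + f(-21))) + c = (2118 + (-27 - 386)/(-1640 + (-21)²)) - 899/210 = (2118 - 413/(-1640 + 441)) - 899/210 = (2118 - 413/(-1199)) - 899/210 = (2118 - 413*(-1/1199)) - 899/210 = (2118 + 413/1199) - 899/210 = 2539895/1199 - 899/210 = 532300049/251790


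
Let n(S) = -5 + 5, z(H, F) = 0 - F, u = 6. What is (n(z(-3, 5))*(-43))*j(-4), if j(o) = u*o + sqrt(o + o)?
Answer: 0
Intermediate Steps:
z(H, F) = -F
n(S) = 0
j(o) = 6*o + sqrt(2)*sqrt(o) (j(o) = 6*o + sqrt(o + o) = 6*o + sqrt(2*o) = 6*o + sqrt(2)*sqrt(o))
(n(z(-3, 5))*(-43))*j(-4) = (0*(-43))*(6*(-4) + sqrt(2)*sqrt(-4)) = 0*(-24 + sqrt(2)*(2*I)) = 0*(-24 + 2*I*sqrt(2)) = 0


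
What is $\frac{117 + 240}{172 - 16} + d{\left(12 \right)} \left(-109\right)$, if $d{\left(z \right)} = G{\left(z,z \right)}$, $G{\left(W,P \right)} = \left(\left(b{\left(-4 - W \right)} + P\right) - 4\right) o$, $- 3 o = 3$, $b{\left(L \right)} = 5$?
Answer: $\frac{73803}{52} \approx 1419.3$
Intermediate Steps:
$o = -1$ ($o = \left(- \frac{1}{3}\right) 3 = -1$)
$G{\left(W,P \right)} = -1 - P$ ($G{\left(W,P \right)} = \left(\left(5 + P\right) - 4\right) \left(-1\right) = \left(1 + P\right) \left(-1\right) = -1 - P$)
$d{\left(z \right)} = -1 - z$
$\frac{117 + 240}{172 - 16} + d{\left(12 \right)} \left(-109\right) = \frac{117 + 240}{172 - 16} + \left(-1 - 12\right) \left(-109\right) = \frac{357}{156} + \left(-1 - 12\right) \left(-109\right) = 357 \cdot \frac{1}{156} - -1417 = \frac{119}{52} + 1417 = \frac{73803}{52}$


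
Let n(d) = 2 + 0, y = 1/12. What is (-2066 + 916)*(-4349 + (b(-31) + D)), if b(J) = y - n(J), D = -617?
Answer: 34278625/6 ≈ 5.7131e+6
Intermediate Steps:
y = 1/12 ≈ 0.083333
n(d) = 2
b(J) = -23/12 (b(J) = 1/12 - 1*2 = 1/12 - 2 = -23/12)
(-2066 + 916)*(-4349 + (b(-31) + D)) = (-2066 + 916)*(-4349 + (-23/12 - 617)) = -1150*(-4349 - 7427/12) = -1150*(-59615/12) = 34278625/6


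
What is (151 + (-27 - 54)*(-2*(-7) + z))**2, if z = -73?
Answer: 24304900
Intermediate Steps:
(151 + (-27 - 54)*(-2*(-7) + z))**2 = (151 + (-27 - 54)*(-2*(-7) - 73))**2 = (151 - 81*(14 - 73))**2 = (151 - 81*(-59))**2 = (151 + 4779)**2 = 4930**2 = 24304900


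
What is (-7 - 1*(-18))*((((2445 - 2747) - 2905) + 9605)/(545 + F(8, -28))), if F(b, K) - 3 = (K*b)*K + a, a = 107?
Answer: 70378/6927 ≈ 10.160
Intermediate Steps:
F(b, K) = 110 + b*K² (F(b, K) = 3 + ((K*b)*K + 107) = 3 + (b*K² + 107) = 3 + (107 + b*K²) = 110 + b*K²)
(-7 - 1*(-18))*((((2445 - 2747) - 2905) + 9605)/(545 + F(8, -28))) = (-7 - 1*(-18))*((((2445 - 2747) - 2905) + 9605)/(545 + (110 + 8*(-28)²))) = (-7 + 18)*(((-302 - 2905) + 9605)/(545 + (110 + 8*784))) = 11*((-3207 + 9605)/(545 + (110 + 6272))) = 11*(6398/(545 + 6382)) = 11*(6398/6927) = 70378/6927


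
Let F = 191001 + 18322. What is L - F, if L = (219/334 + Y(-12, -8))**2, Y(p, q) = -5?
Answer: -23349131187/111556 ≈ -2.0930e+5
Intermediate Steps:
F = 209323
L = 2105401/111556 (L = (219/334 - 5)**2 = (-1451/334)**2 = 2105401/111556 ≈ 18.873)
L - F = 2105401/111556 - 1*209323 = 2105401/111556 - 209323 = -23349131187/111556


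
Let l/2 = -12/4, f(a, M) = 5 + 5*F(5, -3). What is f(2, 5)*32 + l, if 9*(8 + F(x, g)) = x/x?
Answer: -9974/9 ≈ -1108.2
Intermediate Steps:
F(x, g) = -71/9 (F(x, g) = -8 + (x/x)/9 = -8 + (⅑)*1 = -8 + ⅑ = -71/9)
f(a, M) = -310/9 (f(a, M) = 5 + 5*(-71/9) = 5 - 355/9 = -310/9)
l = -6 (l = 2*(-12/4) = 2*(-12*¼) = 2*(-3) = -6)
f(2, 5)*32 + l = -310/9*32 - 6 = -9920/9 - 6 = -9974/9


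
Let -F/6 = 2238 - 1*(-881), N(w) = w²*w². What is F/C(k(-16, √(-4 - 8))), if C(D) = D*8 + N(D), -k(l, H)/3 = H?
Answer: -252639/157472 - 3119*I*√3/472416 ≈ -1.6043 - 0.011435*I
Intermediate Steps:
k(l, H) = -3*H
N(w) = w⁴
F = -18714 (F = -6*(2238 - 1*(-881)) = -6*(2238 + 881) = -6*3119 = -18714)
C(D) = D⁴ + 8*D (C(D) = D*8 + D⁴ = 8*D + D⁴ = D⁴ + 8*D)
F/C(k(-16, √(-4 - 8))) = -18714*(-1/(3*√(-4 - 8)*(8 + (-3*√(-4 - 8))³))) = -18714*I*√3/(18*(8 + (-6*I*√3)³)) = -18714*I*√3/(18*(8 + 648*I*√3)) = -3119*I*√3/(3*(8 + 648*I*√3))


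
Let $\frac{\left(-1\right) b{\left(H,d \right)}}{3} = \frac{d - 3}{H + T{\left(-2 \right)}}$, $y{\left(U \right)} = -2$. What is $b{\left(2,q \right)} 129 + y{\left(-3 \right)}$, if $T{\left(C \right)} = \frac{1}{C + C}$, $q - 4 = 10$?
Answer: $- \frac{17042}{7} \approx -2434.6$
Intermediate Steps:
$q = 14$ ($q = 4 + 10 = 14$)
$T{\left(C \right)} = \frac{1}{2 C}$
$b{\left(H,d \right)} = - \frac{3 \left(-3 + d\right)}{- \frac{1}{4} + H}$ ($b{\left(H,d \right)} = - 3 \frac{d - 3}{H + \frac{1}{2 \left(-2\right)}} = - 3 \frac{-3 + d}{H + \frac{1}{2} \left(- \frac{1}{2}\right)} = - 3 \frac{-3 + d}{H - \frac{1}{4}} = - 3 \frac{-3 + d}{- \frac{1}{4} + H} = - \frac{3 \left(-3 + d\right)}{- \frac{1}{4} + H}$)
$b{\left(2,q \right)} 129 + y{\left(-3 \right)} = \frac{12 \left(3 - 14\right)}{-1 + 4 \cdot 2} \cdot 129 - 2 = \frac{12 \left(3 - 14\right)}{-1 + 8} \cdot 129 - 2 = 12 \cdot \frac{1}{7} \left(-11\right) 129 - 2 = \left(- \frac{132}{7}\right) 129 - 2 = - \frac{17028}{7} - 2 = - \frac{17042}{7}$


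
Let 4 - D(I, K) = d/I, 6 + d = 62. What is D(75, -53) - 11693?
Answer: -876731/75 ≈ -11690.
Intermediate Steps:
d = 56 (d = -6 + 62 = 56)
D(I, K) = 4 - 56/I
D(75, -53) - 11693 = (4 - 56/75) - 11693 = 244/75 - 11693 = -876731/75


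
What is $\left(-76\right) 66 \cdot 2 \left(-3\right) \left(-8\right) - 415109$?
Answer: $-655877$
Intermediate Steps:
$\left(-76\right) 66 \cdot 2 \left(-3\right) \left(-8\right) - 415109 = - 5016 \left(\left(-6\right) \left(-8\right)\right) - 415109 = \left(-5016\right) 48 - 415109 = -240768 - 415109 = -655877$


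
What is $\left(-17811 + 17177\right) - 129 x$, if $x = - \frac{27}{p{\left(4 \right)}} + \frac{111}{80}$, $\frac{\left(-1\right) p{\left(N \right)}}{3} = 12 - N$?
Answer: $- \frac{76649}{80} \approx -958.11$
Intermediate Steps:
$p{\left(N \right)} = -36 + 3 N$ ($p{\left(N \right)} = - 3 \left(12 - N\right) = -36 + 3 N$)
$x = \frac{201}{80}$ ($x = - \frac{27}{-36 + 3 \cdot 4} + \frac{111}{80} = - \frac{27}{-36 + 12} + 111 \cdot \frac{1}{80} = - \frac{27}{-24} + \frac{111}{80} = \left(-27\right) \left(- \frac{1}{24}\right) + \frac{111}{80} = \frac{9}{8} + \frac{111}{80} = \frac{201}{80} \approx 2.5125$)
$\left(-17811 + 17177\right) - 129 x = \left(-17811 + 17177\right) - \frac{25929}{80} = -634 - \frac{25929}{80} = - \frac{76649}{80}$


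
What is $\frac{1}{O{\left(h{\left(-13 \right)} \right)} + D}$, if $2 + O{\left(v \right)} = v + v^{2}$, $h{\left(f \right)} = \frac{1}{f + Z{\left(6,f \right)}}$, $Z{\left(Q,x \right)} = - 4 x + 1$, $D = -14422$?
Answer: $- \frac{1600}{23078359} \approx -6.9329 \cdot 10^{-5}$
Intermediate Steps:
$Z{\left(Q,x \right)} = 1 - 4 x$
$h{\left(f \right)} = \frac{1}{1 - 3 f}$ ($h{\left(f \right)} = \frac{1}{f - \left(-1 + 4 f\right)} = \frac{1}{1 - 3 f}$)
$O{\left(v \right)} = -2 + v + v^{2}$ ($O{\left(v \right)} = -2 + \left(v + v^{2}\right) = -2 + v + v^{2}$)
$\frac{1}{O{\left(h{\left(-13 \right)} \right)} + D} = \frac{1}{\left(-2 - \frac{1}{-1 + 3 \left(-13\right)} + \left(- \frac{1}{-1 + 3 \left(-13\right)}\right)^{2}\right) - 14422} = \frac{1}{\left(-2 - \frac{1}{-1 - 39} + \left(- \frac{1}{-1 - 39}\right)^{2}\right) - 14422} = \frac{1}{\left(-2 - \frac{1}{-40} + \left(- \frac{1}{-40}\right)^{2}\right) - 14422} = \frac{1}{\left(-2 - - \frac{1}{40} + \left(\left(-1\right) \left(- \frac{1}{40}\right)\right)^{2}\right) - 14422} = \frac{1}{\left(-2 + \frac{1}{40} + \left(\frac{1}{40}\right)^{2}\right) - 14422} = \frac{1}{\left(-2 + \frac{1}{40} + \frac{1}{1600}\right) - 14422} = \frac{1}{- \frac{3159}{1600} - 14422} = \frac{1}{- \frac{23078359}{1600}} = - \frac{1600}{23078359}$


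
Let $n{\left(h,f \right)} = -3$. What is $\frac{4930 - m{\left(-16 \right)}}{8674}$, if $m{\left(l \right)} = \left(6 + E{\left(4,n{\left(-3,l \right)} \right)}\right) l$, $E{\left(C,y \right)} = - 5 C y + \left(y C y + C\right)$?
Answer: $\frac{3313}{4337} \approx 0.76389$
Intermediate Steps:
$E{\left(C,y \right)} = C + C y^{2} - 5 C y$ ($E{\left(C,y \right)} = - 5 C y + \left(C y y + C\right) = - 5 C y + \left(C y^{2} + C\right) = - 5 C y + \left(C + C y^{2}\right) = C + C y^{2} - 5 C y$)
$m{\left(l \right)} = 106 l$ ($m{\left(l \right)} = \left(6 + 4 \left(1 + \left(-3\right)^{2} - -15\right)\right) l = \left(6 + 4 \left(1 + 9 + 15\right)\right) l = \left(6 + 4 \cdot 25\right) l = \left(6 + 100\right) l = 106 l$)
$\frac{4930 - m{\left(-16 \right)}}{8674} = \frac{4930 - 106 \left(-16\right)}{8674} = \left(4930 - -1696\right) \frac{1}{8674} = \left(4930 + 1696\right) \frac{1}{8674} = 6626 \cdot \frac{1}{8674} = \frac{3313}{4337}$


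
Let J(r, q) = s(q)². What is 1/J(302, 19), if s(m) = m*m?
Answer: 1/130321 ≈ 7.6734e-6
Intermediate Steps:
s(m) = m²
J(r, q) = q⁴ (J(r, q) = (q²)² = q⁴)
1/J(302, 19) = 1/(19⁴) = 1/130321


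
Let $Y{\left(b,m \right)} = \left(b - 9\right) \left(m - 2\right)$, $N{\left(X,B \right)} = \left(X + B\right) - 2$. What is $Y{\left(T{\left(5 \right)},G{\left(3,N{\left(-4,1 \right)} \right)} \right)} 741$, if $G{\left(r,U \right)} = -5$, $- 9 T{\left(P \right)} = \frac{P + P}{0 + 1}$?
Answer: $\frac{157339}{3} \approx 52446.0$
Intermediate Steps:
$T{\left(P \right)} = - \frac{2 P}{9}$ ($T{\left(P \right)} = - \frac{\left(P + P\right) \frac{1}{0 + 1}}{9} = - \frac{2 P 1^{-1}}{9} = - \frac{2 P 1}{9} = - \frac{2 P}{9}$)
$N{\left(X,B \right)} = -2 + B + X$ ($N{\left(X,B \right)} = \left(B + X\right) - 2 = -2 + B + X$)
$Y{\left(b,m \right)} = \left(-9 + b\right) \left(-2 + m\right)$
$Y{\left(T{\left(5 \right)},G{\left(3,N{\left(-4,1 \right)} \right)} \right)} 741 = \left(18 - -45 - 2 \left(\left(- \frac{2}{9}\right) 5\right) + \left(- \frac{2}{9}\right) 5 \left(-5\right)\right) 741 = \left(18 + 45 - - \frac{20}{9} - - \frac{50}{9}\right) 741 = \left(18 + 45 + \frac{20}{9} + \frac{50}{9}\right) 741 = \frac{637}{9} \cdot 741 = \frac{157339}{3}$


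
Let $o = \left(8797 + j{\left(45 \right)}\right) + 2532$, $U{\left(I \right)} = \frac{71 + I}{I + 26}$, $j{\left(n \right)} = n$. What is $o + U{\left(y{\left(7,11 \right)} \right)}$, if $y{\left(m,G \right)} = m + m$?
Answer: $\frac{91009}{8} \approx 11376.0$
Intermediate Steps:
$y{\left(m,G \right)} = 2 m$
$U{\left(I \right)} = \frac{71 + I}{26 + I}$
$o = 11374$ ($o = \left(8797 + 45\right) + 2532 = 8842 + 2532 = 11374$)
$o + U{\left(y{\left(7,11 \right)} \right)} = 11374 + \frac{71 + 2 \cdot 7}{26 + 2 \cdot 7} = 11374 + \frac{71 + 14}{26 + 14} = 11374 + \frac{1}{40} \cdot 85 = 11374 + \frac{17}{8} = \frac{91009}{8}$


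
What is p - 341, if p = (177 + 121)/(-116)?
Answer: -19927/58 ≈ -343.57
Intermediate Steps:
p = -149/58 (p = 298*(-1/116) = -149/58 ≈ -2.5690)
p - 341 = -149/58 - 341 = -19927/58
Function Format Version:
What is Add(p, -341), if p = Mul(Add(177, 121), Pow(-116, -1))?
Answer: Rational(-19927, 58) ≈ -343.57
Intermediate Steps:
p = Rational(-149, 58) (p = Mul(298, Rational(-1, 116)) = Rational(-149, 58) ≈ -2.5690)
Add(p, -341) = Add(Rational(-149, 58), -341) = Rational(-19927, 58)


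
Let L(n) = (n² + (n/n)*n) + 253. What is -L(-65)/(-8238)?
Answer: 1471/2746 ≈ 0.53569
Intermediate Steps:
L(n) = 253 + n + n² (L(n) = (n² + 1*n) + 253 = (n² + n) + 253 = (n + n²) + 253 = 253 + n + n²)
-L(-65)/(-8238) = -(253 - 65 + (-65)²)/(-8238) = -(253 - 65 + 4225)*(-1)/8238 = -4413*(-1)/8238 = -1*(-1471/2746) = 1471/2746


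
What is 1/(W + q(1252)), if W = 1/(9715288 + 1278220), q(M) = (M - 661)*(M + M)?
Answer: 10993508/16268896722913 ≈ 6.7574e-7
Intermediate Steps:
q(M) = 2*M*(-661 + M) (q(M) = (-661 + M)*(2*M) = 2*M*(-661 + M))
W = 1/10993508 ≈ 9.0963e-8
1/(W + q(1252)) = 1/(1/10993508 + 2*1252*(-661 + 1252)) = 1/(1/10993508 + 2*1252*591) = 1/(1/10993508 + 1479864) = 1/(16268896722913/10993508) = 10993508/16268896722913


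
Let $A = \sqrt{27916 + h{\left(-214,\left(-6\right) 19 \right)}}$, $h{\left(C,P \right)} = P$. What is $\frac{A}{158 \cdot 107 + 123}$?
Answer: $\frac{\sqrt{27802}}{17029} \approx 0.0097915$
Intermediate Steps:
$A = \sqrt{27802}$ ($A = \sqrt{27916 - 114} = \sqrt{27802} \approx 166.74$)
$\frac{A}{158 \cdot 107 + 123} = \frac{\sqrt{27802}}{158 \cdot 107 + 123} = \frac{\sqrt{27802}}{16906 + 123} = \frac{\sqrt{27802}}{17029}$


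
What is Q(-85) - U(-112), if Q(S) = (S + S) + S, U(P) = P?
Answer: -143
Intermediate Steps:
Q(S) = 3*S (Q(S) = 2*S + S = 3*S)
Q(-85) - U(-112) = 3*(-85) - 1*(-112) = -255 + 112 = -143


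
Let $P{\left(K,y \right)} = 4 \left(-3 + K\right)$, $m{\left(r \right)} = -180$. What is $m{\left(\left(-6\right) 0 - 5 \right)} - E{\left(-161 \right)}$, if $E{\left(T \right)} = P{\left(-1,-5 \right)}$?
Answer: $-164$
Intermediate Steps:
$P{\left(K,y \right)} = -12 + 4 K$
$E{\left(T \right)} = -16$ ($E{\left(T \right)} = -12 + 4 \left(-1\right) = -12 - 4 = -16$)
$m{\left(\left(-6\right) 0 - 5 \right)} - E{\left(-161 \right)} = -180 - -16 = -180 + 16 = -164$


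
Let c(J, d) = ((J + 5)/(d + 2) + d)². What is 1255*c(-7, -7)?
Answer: 273339/5 ≈ 54668.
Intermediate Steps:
c(J, d) = (d + (5 + J)/(2 + d))² (c(J, d) = ((5 + J)/(2 + d) + d)² = (d + (5 + J)/(2 + d))²)
1255*c(-7, -7) = 1255*((5 - 7 + (-7)² + 2*(-7))²/(2 - 7)²) = 1255*((5 - 7 + 49 - 14)²/(-5)²) = 1255*((1/25)*33²) = 1255*((1/25)*1089) = 1255*(1089/25) = 273339/5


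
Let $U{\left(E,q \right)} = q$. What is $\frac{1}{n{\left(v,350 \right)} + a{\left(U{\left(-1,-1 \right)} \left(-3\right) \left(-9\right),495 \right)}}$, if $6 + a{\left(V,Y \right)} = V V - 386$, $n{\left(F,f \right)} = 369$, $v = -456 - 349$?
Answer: $\frac{1}{706} \approx 0.0014164$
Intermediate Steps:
$v = -805$ ($v = -456 - 349 = -805$)
$a{\left(V,Y \right)} = -392 + V^{2}$ ($a{\left(V,Y \right)} = -6 + \left(V V - 386\right) = -6 + \left(V^{2} - 386\right) = -6 + \left(-386 + V^{2}\right) = -392 + V^{2}$)
$\frac{1}{n{\left(v,350 \right)} + a{\left(U{\left(-1,-1 \right)} \left(-3\right) \left(-9\right),495 \right)}} = \frac{1}{369 - \left(392 - \left(\left(-1\right) \left(-3\right) \left(-9\right)\right)^{2}\right)} = \frac{1}{369 - \left(392 - \left(3 \left(-9\right)\right)^{2}\right)} = \frac{1}{369 - \left(392 - \left(-27\right)^{2}\right)} = \frac{1}{369 + \left(-392 + 729\right)} = \frac{1}{369 + 337} = \frac{1}{706}$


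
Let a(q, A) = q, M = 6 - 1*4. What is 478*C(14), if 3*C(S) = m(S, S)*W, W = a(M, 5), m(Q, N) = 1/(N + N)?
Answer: 239/21 ≈ 11.381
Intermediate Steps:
M = 2 (M = 6 - 4 = 2)
m(Q, N) = 1/(2*N)
W = 2
C(S) = 1/(3*S) (C(S) = ((1/(2*S))*2)/3 = 1/(3*S))
478*C(14) = 478*((⅓)/14) = 478*((⅓)*(1/14)) = 478*(1/42) = 239/21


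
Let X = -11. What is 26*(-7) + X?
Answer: -193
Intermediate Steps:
26*(-7) + X = 26*(-7) - 11 = -182 - 11 = -193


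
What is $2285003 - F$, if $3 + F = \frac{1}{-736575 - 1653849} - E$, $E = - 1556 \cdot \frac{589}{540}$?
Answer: $\frac{245613427768757}{107569080} \approx 2.2833 \cdot 10^{6}$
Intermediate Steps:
$E = - \frac{229121}{135}$ ($E = - 1556 \cdot 589 \cdot \frac{1}{540} = \left(-1556\right) \frac{589}{540} = - \frac{229121}{135} \approx -1697.2$)
$F = \frac{182242738483}{107569080}$ ($F = -3 + \left(\frac{1}{-736575 - 1653849} - - \frac{229121}{135}\right) = -3 + \left(\frac{1}{-2390424} + \frac{229121}{135}\right) = -3 + \left(- \frac{1}{2390424} + \frac{229121}{135}\right) = -3 + \frac{182565445723}{107569080} = \frac{182242738483}{107569080} \approx 1694.2$)
$2285003 - F = 2285003 - \frac{182242738483}{107569080} = \frac{245613427768757}{107569080}$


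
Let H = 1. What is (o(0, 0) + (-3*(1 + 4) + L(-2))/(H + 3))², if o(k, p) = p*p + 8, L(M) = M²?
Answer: 441/16 ≈ 27.563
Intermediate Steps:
o(k, p) = 8 + p² (o(k, p) = p² + 8 = 8 + p²)
(o(0, 0) + (-3*(1 + 4) + L(-2))/(H + 3))² = ((8 + 0²) + (-3*(1 + 4) + (-2)²)/(1 + 3))² = ((8 + 0) + (-3*5 + 4)/4)² = (8 + (-15 + 4)*(¼))² = (8 - 11*¼)² = (8 - 11/4)² = (21/4)² = 441/16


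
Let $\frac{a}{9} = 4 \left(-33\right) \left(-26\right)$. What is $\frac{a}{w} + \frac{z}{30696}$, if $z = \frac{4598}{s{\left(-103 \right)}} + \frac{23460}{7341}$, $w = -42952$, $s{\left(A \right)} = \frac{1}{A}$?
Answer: $- \frac{250462335269}{15510857628} \approx -16.148$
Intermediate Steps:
$z = - \frac{1158876698}{2447}$ ($z = \frac{4598}{\frac{1}{-103}} + \frac{23460}{7341} = \frac{4598}{- \frac{1}{103}} + 23460 \cdot \frac{1}{7341} = 4598 \left(-103\right) + \frac{7820}{2447} = -473594 + \frac{7820}{2447} = - \frac{1158876698}{2447} \approx -4.7359 \cdot 10^{5}$)
$a = 30888$ ($a = 9 \cdot 4 \left(-33\right) \left(-26\right) = 9 \left(\left(-132\right) \left(-26\right)\right) = 9 \cdot 3432 = 30888$)
$\frac{a}{w} + \frac{z}{30696} = \frac{30888}{-42952} - \frac{1158876698}{2447 \cdot 30696} = 30888 \left(- \frac{1}{42952}\right) - \frac{579438349}{37556556} = - \frac{297}{413} - \frac{579438349}{37556556} = - \frac{250462335269}{15510857628}$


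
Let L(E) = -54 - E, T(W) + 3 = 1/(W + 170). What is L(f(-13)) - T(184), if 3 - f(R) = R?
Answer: -23719/354 ≈ -67.003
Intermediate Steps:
f(R) = 3 - R
T(W) = -3 + 1/(170 + W) (T(W) = -3 + 1/(W + 170) = -3 + 1/(170 + W))
L(f(-13)) - T(184) = (-54 - (3 - 1*(-13))) - (-509 - 3*184)/(170 + 184) = (-54 - (3 + 13)) - (-509 - 552)/354 = (-54 - 1*16) - (-1061)/354 = (-54 - 16) - 1*(-1061/354) = -70 + 1061/354 = -23719/354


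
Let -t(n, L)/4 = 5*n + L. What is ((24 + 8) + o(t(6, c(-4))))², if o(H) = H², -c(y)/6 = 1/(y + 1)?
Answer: 269485056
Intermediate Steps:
c(y) = -6/(1 + y) (c(y) = -6/(y + 1) = -6/(1 + y))
t(n, L) = -20*n - 4*L (t(n, L) = -4*(5*n + L) = -4*(L + 5*n) = -20*n - 4*L)
((24 + 8) + o(t(6, c(-4))))² = ((24 + 8) + (-20*6 - (-24)/(1 - 4))²)² = (32 + (-120 - (-24)/(-3))²)² = (32 + (-120 - (-24)*(-1)/3)²)² = (32 + (-120 - 4*2)²)² = (32 + (-120 - 8)²)² = (32 + (-128)²)² = (32 + 16384)² = 16416² = 269485056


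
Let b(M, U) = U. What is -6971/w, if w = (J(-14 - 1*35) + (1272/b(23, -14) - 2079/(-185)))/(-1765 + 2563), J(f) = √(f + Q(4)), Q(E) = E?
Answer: 41265146208265/594806643 + 1554841989575*I*√5/594806643 ≈ 69376.0 + 5845.1*I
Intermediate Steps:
J(f) = √(4 + f) (J(f) = √(f + 4) = √(4 + f))
w = -34369/344470 + I*√5/266 (w = (√(4 + (-14 - 1*35)) + (1272/(-14) - 2079/(-185)))/(-1765 + 2563) = (√(4 + (-14 - 35)) + (1272*(-1/14) - 2079*(-1/185)))/798 = (√(4 - 49) + (-636/7 + 2079/185))*(1/798) = (√(-45) - 103107/1295)*(1/798) = (3*I*√5 - 103107/1295)*(1/798) = (-103107/1295 + 3*I*√5)*(1/798) = -34369/344470 + I*√5/266 ≈ -0.099774 + 0.0084063*I)
-6971/w = -6971/(-34369/344470 + I*√5/266)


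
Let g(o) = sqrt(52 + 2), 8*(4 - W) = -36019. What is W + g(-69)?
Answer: 36051/8 + 3*sqrt(6) ≈ 4513.7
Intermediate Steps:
W = 36051/8 (W = 4 - 1/8*(-36019) = 4 + 36019/8 = 36051/8 ≈ 4506.4)
g(o) = 3*sqrt(6) (g(o) = sqrt(54) = 3*sqrt(6))
W + g(-69) = 36051/8 + 3*sqrt(6)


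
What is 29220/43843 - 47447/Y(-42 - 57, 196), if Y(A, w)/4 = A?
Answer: 2091789941/17361828 ≈ 120.48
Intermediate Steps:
Y(A, w) = 4*A
29220/43843 - 47447/Y(-42 - 57, 196) = 29220/43843 - 47447*1/(4*(-42 - 57)) = 29220*(1/43843) - 47447/(4*(-99)) = 29220/43843 - 47447/(-396) = 29220/43843 - 47447*(-1/396) = 29220/43843 + 47447/396 = 2091789941/17361828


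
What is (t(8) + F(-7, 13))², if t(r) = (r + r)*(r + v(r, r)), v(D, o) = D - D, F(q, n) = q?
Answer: 14641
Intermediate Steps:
v(D, o) = 0
t(r) = 2*r² (t(r) = (r + r)*(r + 0) = (2*r)*r = 2*r²)
(t(8) + F(-7, 13))² = (2*8² - 7)² = (2*64 - 7)² = (128 - 7)² = 121² = 14641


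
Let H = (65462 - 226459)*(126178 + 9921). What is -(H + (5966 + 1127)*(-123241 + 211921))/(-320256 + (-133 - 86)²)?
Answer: -21282523463/272295 ≈ -78160.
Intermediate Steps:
H = -21911530703 (H = -160997*136099 = -21911530703)
-(H + (5966 + 1127)*(-123241 + 211921))/(-320256 + (-133 - 86)²) = -(-21911530703 + (5966 + 1127)*(-123241 + 211921))/(-320256 + (-133 - 86)²) = -(-21911530703 + 7093*88680)/(-320256 + (-219)²) = -(-21911530703 + 629007240)/(-320256 + 47961) = -(-21282523463)/(-272295) = -(-21282523463)*(-1)/272295 = -1*21282523463/272295 = -21282523463/272295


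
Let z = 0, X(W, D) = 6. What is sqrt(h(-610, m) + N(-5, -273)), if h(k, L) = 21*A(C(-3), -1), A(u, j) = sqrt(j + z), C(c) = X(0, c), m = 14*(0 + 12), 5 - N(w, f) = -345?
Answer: sqrt(350 + 21*I) ≈ 18.717 + 0.561*I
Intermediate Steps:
N(w, f) = 350 (N(w, f) = 5 - 1*(-345) = 5 + 345 = 350)
m = 168 (m = 14*12 = 168)
C(c) = 6
A(u, j) = sqrt(j) (A(u, j) = sqrt(j + 0) = sqrt(j))
h(k, L) = 21*I (h(k, L) = 21*sqrt(-1) = 21*I)
sqrt(h(-610, m) + N(-5, -273)) = sqrt(21*I + 350) = sqrt(350 + 21*I)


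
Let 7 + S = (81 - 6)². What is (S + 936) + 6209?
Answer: 12763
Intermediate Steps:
S = 5618 (S = -7 + (81 - 6)² = -7 + 75² = -7 + 5625 = 5618)
(S + 936) + 6209 = (5618 + 936) + 6209 = 6554 + 6209 = 12763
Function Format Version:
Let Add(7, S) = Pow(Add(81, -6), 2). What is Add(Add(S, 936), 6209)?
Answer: 12763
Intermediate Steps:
S = 5618 (S = Add(-7, Pow(Add(81, -6), 2)) = Add(-7, Pow(75, 2)) = Add(-7, 5625) = 5618)
Add(Add(S, 936), 6209) = Add(Add(5618, 936), 6209) = Add(6554, 6209) = 12763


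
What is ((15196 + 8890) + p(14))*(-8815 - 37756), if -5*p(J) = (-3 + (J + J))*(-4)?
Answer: -1122640526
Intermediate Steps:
p(J) = -12/5 + 8*J/5 (p(J) = -(-3 + (J + J))*(-4)/5 = -(-3 + 2*J)*(-4)/5 = -(12 - 8*J)/5 = -12/5 + 8*J/5)
((15196 + 8890) + p(14))*(-8815 - 37756) = ((15196 + 8890) + (-12/5 + (8/5)*14))*(-8815 - 37756) = (24086 + (-12/5 + 112/5))*(-46571) = (24086 + 20)*(-46571) = 24106*(-46571) = -1122640526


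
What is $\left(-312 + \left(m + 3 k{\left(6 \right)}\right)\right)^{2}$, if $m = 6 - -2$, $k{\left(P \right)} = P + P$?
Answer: $71824$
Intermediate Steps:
$k{\left(P \right)} = 2 P$
$m = 8$ ($m = 6 + 2 = 8$)
$\left(-312 + \left(m + 3 k{\left(6 \right)}\right)\right)^{2} = \left(-312 + \left(8 + 3 \cdot 2 \cdot 6\right)\right)^{2} = \left(-312 + \left(8 + 3 \cdot 12\right)\right)^{2} = \left(-312 + \left(8 + 36\right)\right)^{2} = \left(-312 + 44\right)^{2} = \left(-268\right)^{2} = 71824$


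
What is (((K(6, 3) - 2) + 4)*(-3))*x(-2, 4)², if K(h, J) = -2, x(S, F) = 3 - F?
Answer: 0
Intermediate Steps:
(((K(6, 3) - 2) + 4)*(-3))*x(-2, 4)² = (((-2 - 2) + 4)*(-3))*(3 - 1*4)² = ((-4 + 4)*(-3))*(3 - 4)² = (0*(-3))*(-1)² = 0*1 = 0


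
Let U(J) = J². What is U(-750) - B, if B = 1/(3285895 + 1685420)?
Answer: 2796364687499/4971315 ≈ 5.6250e+5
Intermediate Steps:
B = 1/4971315 ≈ 2.0115e-7
U(-750) - B = (-750)² - 1*1/4971315 = 562500 - 1/4971315 = 2796364687499/4971315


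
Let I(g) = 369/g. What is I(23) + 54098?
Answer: 1244623/23 ≈ 54114.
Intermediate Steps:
I(23) + 54098 = 369/23 + 54098 = 1244623/23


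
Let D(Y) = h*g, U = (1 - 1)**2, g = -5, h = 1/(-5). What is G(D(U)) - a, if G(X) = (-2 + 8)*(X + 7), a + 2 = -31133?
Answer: 31183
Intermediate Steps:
a = -31135 (a = -2 - 31133 = -31135)
h = -1/5 ≈ -0.20000
U = 0 (U = 0**2 = 0)
D(Y) = 1 (D(Y) = -1/5*(-5) = 1)
G(X) = 42 + 6*X (G(X) = 6*(7 + X) = 42 + 6*X)
G(D(U)) - a = (42 + 6*1) - 1*(-31135) = (42 + 6) + 31135 = 48 + 31135 = 31183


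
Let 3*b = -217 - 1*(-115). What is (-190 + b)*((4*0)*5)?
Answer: 0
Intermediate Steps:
b = -34 (b = (-217 - 1*(-115))/3 = (-217 + 115)/3 = (⅓)*(-102) = -34)
(-190 + b)*((4*0)*5) = (-190 - 34)*((4*0)*5) = -0*5 = -224*0 = 0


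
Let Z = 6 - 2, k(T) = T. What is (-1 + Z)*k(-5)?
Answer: -15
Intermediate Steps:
Z = 4
(-1 + Z)*k(-5) = (-1 + 4)*(-5) = 3*(-5) = -15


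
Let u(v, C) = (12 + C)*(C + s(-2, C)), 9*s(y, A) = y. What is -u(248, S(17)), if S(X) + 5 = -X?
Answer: -2000/9 ≈ -222.22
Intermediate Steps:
s(y, A) = y/9
S(X) = -5 - X
u(v, C) = (12 + C)*(-2/9 + C) (u(v, C) = (12 + C)*(C + (1/9)*(-2)) = (12 + C)*(C - 2/9) = (12 + C)*(-2/9 + C))
-u(248, S(17)) = -(-8/3 + (-5 - 1*17)**2 + 106*(-5 - 1*17)/9) = -(-8/3 + (-5 - 17)**2 + 106*(-5 - 17)/9) = -(-8/3 + (-22)**2 + (106/9)*(-22)) = -(-8/3 + 484 - 2332/9) = -1*2000/9 = -2000/9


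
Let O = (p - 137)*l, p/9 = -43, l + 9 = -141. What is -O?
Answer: -78600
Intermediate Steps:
l = -150 (l = -9 - 141 = -150)
p = -387 (p = 9*(-43) = -387)
O = 78600 (O = (-387 - 137)*(-150) = -524*(-150) = 78600)
-O = -1*78600 = -78600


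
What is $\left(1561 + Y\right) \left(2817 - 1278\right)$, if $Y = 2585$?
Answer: $6380694$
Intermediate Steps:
$\left(1561 + Y\right) \left(2817 - 1278\right) = \left(1561 + 2585\right) \left(2817 - 1278\right) = 4146 \cdot 1539 = 6380694$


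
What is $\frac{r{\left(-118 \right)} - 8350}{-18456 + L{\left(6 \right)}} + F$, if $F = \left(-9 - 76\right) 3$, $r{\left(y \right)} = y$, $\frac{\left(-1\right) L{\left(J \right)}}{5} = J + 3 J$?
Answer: $- \frac{1182103}{4644} \approx -254.54$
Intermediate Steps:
$L{\left(J \right)} = - 20 J$ ($L{\left(J \right)} = - 5 \left(J + 3 J\right) = - 5 \cdot 4 J = - 20 J$)
$F = -255$ ($F = \left(-85\right) 3 = -255$)
$\frac{r{\left(-118 \right)} - 8350}{-18456 + L{\left(6 \right)}} + F = \frac{-118 - 8350}{-18456 - 120} - 255 = - \frac{8468}{-18456 - 120} - 255 = - \frac{8468}{-18576} - 255 = \left(-8468\right) \left(- \frac{1}{18576}\right) - 255 = \frac{2117}{4644} - 255 = - \frac{1182103}{4644}$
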